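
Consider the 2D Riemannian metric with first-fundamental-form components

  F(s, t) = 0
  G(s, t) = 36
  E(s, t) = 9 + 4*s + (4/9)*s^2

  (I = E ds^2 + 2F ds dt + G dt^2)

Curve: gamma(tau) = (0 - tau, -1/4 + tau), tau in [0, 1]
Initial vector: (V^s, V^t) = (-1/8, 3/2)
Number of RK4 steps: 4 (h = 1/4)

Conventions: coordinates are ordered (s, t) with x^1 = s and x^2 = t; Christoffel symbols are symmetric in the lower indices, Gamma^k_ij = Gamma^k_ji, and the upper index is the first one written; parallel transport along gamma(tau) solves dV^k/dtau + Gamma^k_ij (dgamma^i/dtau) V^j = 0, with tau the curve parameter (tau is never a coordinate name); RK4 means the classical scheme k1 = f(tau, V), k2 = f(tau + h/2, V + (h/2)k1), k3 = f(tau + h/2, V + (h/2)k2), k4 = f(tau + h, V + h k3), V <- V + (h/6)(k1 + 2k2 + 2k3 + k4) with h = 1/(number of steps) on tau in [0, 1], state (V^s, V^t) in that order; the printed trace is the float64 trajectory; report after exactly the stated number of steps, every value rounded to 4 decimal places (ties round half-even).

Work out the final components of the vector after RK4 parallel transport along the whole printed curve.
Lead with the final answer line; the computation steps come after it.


Answer: V^s = -0.1607, V^t = 1.5000

gamma'(tau) = (-1, 1); f(tau, V)^k = -Gamma^k_ij(gamma(tau)) gamma'^i(tau) V^j; h = 1/4; intermediate values shown to 6 dp
curve data and Christoffel symbols at the stage parameters:
  tau = 0.000000: gamma = (0.000000, -0.250000), gamma' = (-1.000000, 1.000000); Gamma_sss = 0.222222, Gamma_sst = 0.000000, Gamma_stt = 0.000000, Gamma_tss = 0.000000, Gamma_tst = 0.000000, Gamma_ttt = 0.000000
  tau = 0.125000: gamma = (-0.125000, -0.125000), gamma' = (-1.000000, 1.000000); Gamma_sss = 0.228571, Gamma_sst = 0.000000, Gamma_stt = 0.000000, Gamma_tss = 0.000000, Gamma_tst = 0.000000, Gamma_ttt = 0.000000
  tau = 0.250000: gamma = (-0.250000, 0.000000), gamma' = (-1.000000, 1.000000); Gamma_sss = 0.235294, Gamma_sst = 0.000000, Gamma_stt = 0.000000, Gamma_tss = 0.000000, Gamma_tst = 0.000000, Gamma_ttt = 0.000000
  tau = 0.375000: gamma = (-0.375000, 0.125000), gamma' = (-1.000000, 1.000000); Gamma_sss = 0.242424, Gamma_sst = 0.000000, Gamma_stt = 0.000000, Gamma_tss = 0.000000, Gamma_tst = 0.000000, Gamma_ttt = 0.000000
  tau = 0.500000: gamma = (-0.500000, 0.250000), gamma' = (-1.000000, 1.000000); Gamma_sss = 0.250000, Gamma_sst = 0.000000, Gamma_stt = 0.000000, Gamma_tss = 0.000000, Gamma_tst = 0.000000, Gamma_ttt = 0.000000
  tau = 0.625000: gamma = (-0.625000, 0.375000), gamma' = (-1.000000, 1.000000); Gamma_sss = 0.258065, Gamma_sst = 0.000000, Gamma_stt = 0.000000, Gamma_tss = 0.000000, Gamma_tst = 0.000000, Gamma_ttt = 0.000000
  tau = 0.750000: gamma = (-0.750000, 0.500000), gamma' = (-1.000000, 1.000000); Gamma_sss = 0.266667, Gamma_sst = 0.000000, Gamma_stt = 0.000000, Gamma_tss = 0.000000, Gamma_tst = 0.000000, Gamma_ttt = 0.000000
  tau = 0.875000: gamma = (-0.875000, 0.625000), gamma' = (-1.000000, 1.000000); Gamma_sss = 0.275862, Gamma_sst = 0.000000, Gamma_stt = 0.000000, Gamma_tss = 0.000000, Gamma_tst = 0.000000, Gamma_ttt = 0.000000
  tau = 1.000000: gamma = (-1.000000, 0.750000), gamma' = (-1.000000, 1.000000); Gamma_sss = 0.285714, Gamma_sst = 0.000000, Gamma_stt = 0.000000, Gamma_tss = 0.000000, Gamma_tst = 0.000000, Gamma_ttt = 0.000000
step 0: V^s = -0.1250, V^t = 1.5000
step 1: k1 = (-0.027778, 0.000000), k2 = (-0.029365, 0.000000), k3 = (-0.029410, 0.000000), k4 = (-0.031142, 0.000000); V <- V + (h/6)(k1 + 2k2 + 2k3 + k4): V^s = -0.1324, V^t = 1.5000
step 2: k1 = (-0.031142, 0.000000), k2 = (-0.033029, 0.000000), k3 = (-0.033086, 0.000000), k4 = (-0.035156, 0.000000); V <- V + (h/6)(k1 + 2k2 + 2k3 + k4): V^s = -0.1406, V^t = 1.5000
step 3: k1 = (-0.035156, 0.000000), k2 = (-0.037424, 0.000000), k3 = (-0.037498, 0.000000), k4 = (-0.040000, 0.000000); V <- V + (h/6)(k1 + 2k2 + 2k3 + k4): V^s = -0.1500, V^t = 1.5000
step 4: k1 = (-0.040000, 0.000000), k2 = (-0.042759, 0.000000), k3 = (-0.042854, 0.000000), k4 = (-0.045918, 0.000000); V <- V + (h/6)(k1 + 2k2 + 2k3 + k4): V^s = -0.1607, V^t = 1.5000


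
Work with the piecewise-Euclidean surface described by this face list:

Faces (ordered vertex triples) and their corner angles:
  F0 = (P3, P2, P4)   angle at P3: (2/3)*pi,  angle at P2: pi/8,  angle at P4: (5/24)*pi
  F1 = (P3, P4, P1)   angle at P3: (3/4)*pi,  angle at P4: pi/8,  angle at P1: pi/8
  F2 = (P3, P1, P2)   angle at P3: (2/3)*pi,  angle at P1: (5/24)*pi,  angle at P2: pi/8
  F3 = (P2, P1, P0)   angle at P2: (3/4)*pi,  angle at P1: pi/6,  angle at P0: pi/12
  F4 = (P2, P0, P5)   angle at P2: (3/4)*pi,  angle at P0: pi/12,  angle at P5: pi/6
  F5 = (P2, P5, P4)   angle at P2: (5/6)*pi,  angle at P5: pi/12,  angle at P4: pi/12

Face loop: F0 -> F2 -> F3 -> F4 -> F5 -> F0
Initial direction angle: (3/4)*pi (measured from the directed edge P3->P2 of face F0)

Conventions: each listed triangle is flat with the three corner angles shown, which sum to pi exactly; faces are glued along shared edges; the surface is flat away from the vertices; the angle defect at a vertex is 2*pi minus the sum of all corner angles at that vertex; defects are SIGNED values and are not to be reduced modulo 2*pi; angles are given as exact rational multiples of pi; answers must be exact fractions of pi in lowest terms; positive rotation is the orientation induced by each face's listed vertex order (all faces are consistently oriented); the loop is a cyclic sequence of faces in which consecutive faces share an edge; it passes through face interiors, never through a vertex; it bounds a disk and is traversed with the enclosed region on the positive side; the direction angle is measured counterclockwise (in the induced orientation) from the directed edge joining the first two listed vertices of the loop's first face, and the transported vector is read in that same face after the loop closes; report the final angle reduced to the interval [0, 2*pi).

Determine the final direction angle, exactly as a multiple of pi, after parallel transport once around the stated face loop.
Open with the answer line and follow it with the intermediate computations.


Answer: final direction angle = pi/6

enclosed vertex P2: corner angles sum to (31/12)*pi, defect = 2*pi - (31/12)*pi = (-7/12)*pi
by Gauss-Bonnet the loop rotates the vector by the enclosed defect sum (positive orientation, mod 2*pi)
final angle = (3/4)*pi - (7/12)*pi = pi/6 (mod 2*pi)


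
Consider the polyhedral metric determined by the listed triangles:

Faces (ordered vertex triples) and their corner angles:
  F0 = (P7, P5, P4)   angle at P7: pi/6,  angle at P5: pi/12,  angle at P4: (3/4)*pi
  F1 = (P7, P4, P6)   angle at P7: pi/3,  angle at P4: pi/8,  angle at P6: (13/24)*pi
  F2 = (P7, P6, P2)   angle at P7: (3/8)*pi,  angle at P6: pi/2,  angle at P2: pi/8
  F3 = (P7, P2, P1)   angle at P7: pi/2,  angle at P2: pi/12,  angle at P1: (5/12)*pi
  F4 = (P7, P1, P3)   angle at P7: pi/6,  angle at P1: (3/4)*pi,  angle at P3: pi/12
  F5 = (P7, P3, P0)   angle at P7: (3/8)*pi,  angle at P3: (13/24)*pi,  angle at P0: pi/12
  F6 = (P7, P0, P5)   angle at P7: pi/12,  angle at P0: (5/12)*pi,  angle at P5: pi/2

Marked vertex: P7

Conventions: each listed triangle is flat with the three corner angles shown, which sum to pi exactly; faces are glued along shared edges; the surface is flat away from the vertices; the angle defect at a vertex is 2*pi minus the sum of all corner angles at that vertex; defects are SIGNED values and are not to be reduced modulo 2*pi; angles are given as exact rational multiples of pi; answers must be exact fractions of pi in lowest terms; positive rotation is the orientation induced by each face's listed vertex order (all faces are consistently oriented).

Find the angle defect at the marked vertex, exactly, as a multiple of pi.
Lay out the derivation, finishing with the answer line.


Sum of corner angles at P7: 2*pi
defect = 2*pi - 2*pi

Answer: defect(P7) = 0


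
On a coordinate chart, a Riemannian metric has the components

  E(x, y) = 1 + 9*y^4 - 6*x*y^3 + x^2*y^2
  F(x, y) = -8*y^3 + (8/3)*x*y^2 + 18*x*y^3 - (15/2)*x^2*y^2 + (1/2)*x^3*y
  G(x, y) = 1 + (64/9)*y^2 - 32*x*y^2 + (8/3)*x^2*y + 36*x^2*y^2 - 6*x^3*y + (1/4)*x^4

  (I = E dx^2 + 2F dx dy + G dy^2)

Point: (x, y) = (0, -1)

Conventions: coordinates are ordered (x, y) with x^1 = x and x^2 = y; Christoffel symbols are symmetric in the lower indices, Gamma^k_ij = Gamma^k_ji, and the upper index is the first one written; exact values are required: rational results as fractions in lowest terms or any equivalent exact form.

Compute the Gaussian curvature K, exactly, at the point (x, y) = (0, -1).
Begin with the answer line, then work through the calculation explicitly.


Answer: K = -783/5929

E = 10, F = 8, G = 73/9, EG - F^2 = 154/9 at the point
E_x = 6, E_y = -36, F_x = -46/3, F_y = -24, G_x = -32, G_y = -128/9
E_yy = 108, F_xy = 146/3, G_xx = 200/3
K follows from Brioschi's formula, (det M1 - det M2)/(EG - F^2)^2.
M1 = [[-E_yy/2 + F_xy - G_xx/2, E_x/2, F_x - E_y/2], [F_y - G_x/2, E, F], [G_y/2, F, G]] = [[-116/3, 3, 8/3], [-8, 10, 8], [-64/9, 8, 73/9]]; det M1 = -1856/3
M2 = [[0, E_y/2, G_x/2], [E_y/2, E, F], [G_x/2, F, G]] = [[0, -18, -16], [-18, 10, 8], [-16, 8, 73/9]]; det M2 = -580
det M1 - det M2 = -116/3; K = -116/3 / (154/9)^2 = -783/5929


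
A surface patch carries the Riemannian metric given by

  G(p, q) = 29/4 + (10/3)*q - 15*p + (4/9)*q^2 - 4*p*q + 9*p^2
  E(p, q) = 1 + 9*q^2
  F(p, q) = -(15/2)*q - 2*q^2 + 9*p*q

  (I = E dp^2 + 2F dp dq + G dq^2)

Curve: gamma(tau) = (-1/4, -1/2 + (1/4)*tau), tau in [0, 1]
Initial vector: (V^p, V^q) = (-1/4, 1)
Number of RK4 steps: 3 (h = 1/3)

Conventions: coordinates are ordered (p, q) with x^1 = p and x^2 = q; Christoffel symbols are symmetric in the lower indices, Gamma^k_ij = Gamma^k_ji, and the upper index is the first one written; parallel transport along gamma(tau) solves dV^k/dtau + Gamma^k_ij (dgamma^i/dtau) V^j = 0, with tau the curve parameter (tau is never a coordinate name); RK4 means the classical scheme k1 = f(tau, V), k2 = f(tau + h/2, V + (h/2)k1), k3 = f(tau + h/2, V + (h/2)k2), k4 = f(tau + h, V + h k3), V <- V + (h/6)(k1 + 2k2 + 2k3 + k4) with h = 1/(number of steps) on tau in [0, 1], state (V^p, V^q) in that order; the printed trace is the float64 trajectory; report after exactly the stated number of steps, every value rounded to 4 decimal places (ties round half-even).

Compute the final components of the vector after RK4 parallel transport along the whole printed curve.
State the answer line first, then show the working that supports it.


Answer: V^p = -0.2857, V^q = 0.9042

gamma'(tau) = (0, 1/4); f(tau, V)^k = -Gamma^k_ij(gamma(tau)) gamma'^i(tau) V^j; h = 1/3; intermediate values shown to 6 dp
curve data and Christoffel symbols at the stage parameters:
  tau = 0.000000: gamma = (-0.250000, -0.500000), gamma' = (0.000000, 0.250000); Gamma_ppp = 0.000000, Gamma_ppq = -0.382753, Gamma_pqq = 0.085056, Gamma_qpp = 0.000000, Gamma_qpq = -0.744241, Gamma_qqq = 0.165387
  tau = 0.166667: gamma = (-0.250000, -0.458333), gamma' = (0.000000, 0.250000); Gamma_ppp = 0.000000, Gamma_ppq = -0.356822, Gamma_pqq = 0.079294, Gamma_qpp = 0.000000, Gamma_qpq = -0.764104, Gamma_qqq = 0.169801
  tau = 0.333333: gamma = (-0.250000, -0.416667), gamma' = (0.000000, 0.250000); Gamma_ppp = 0.000000, Gamma_ppq = -0.329045, Gamma_pqq = 0.073121, Gamma_qpp = 0.000000, Gamma_qpq = -0.782397, Gamma_qqq = 0.173866
  tau = 0.500000: gamma = (-0.250000, -0.375000), gamma' = (0.000000, 0.250000); Gamma_ppp = 0.000000, Gamma_ppq = -0.299584, Gamma_pqq = 0.066574, Gamma_qpp = 0.000000, Gamma_qpq = -0.798890, Gamma_qqq = 0.177531
  tau = 0.666667: gamma = (-0.250000, -0.333333), gamma' = (0.000000, 0.250000); Gamma_ppp = 0.000000, Gamma_ppq = -0.268638, Gamma_pqq = 0.059697, Gamma_qpp = 0.000000, Gamma_qpq = -0.813377, Gamma_qqq = 0.180750
  tau = 0.833333: gamma = (-0.250000, -0.291667), gamma' = (0.000000, 0.250000); Gamma_ppp = 0.000000, Gamma_ppq = -0.236443, Gamma_pqq = 0.052543, Gamma_qpp = 0.000000, Gamma_qpq = -0.825674, Gamma_qqq = 0.183483
  tau = 1.000000: gamma = (-0.250000, -0.250000), gamma' = (0.000000, 0.250000); Gamma_ppp = 0.000000, Gamma_ppq = -0.203262, Gamma_pqq = 0.045169, Gamma_qpp = 0.000000, Gamma_qpq = -0.835634, Gamma_qqq = 0.185696
step 0: V^p = -0.2500, V^q = 1.0000
step 1: k1 = (-0.045186, -0.087862), k2 = (-0.042506, -0.091024), k3 = (-0.042456, -0.090916), k4 = (-0.039456, -0.093817); V <- V + (h/6)(k1 + 2k2 + 2k3 + k4): V^p = -0.2641, V^q = 0.9697
step 2: k1 = (-0.039455, -0.093815), k2 = (-0.036155, -0.096412), k3 = (-0.036106, -0.096283), k4 = (-0.032541, -0.098527); V <- V + (h/6)(k1 + 2k2 + 2k3 + k4): V^p = -0.2762, V^q = 0.9376
step 3: k1 = (-0.032541, -0.098525), k2 = (-0.028746, -0.100381), k3 = (-0.028704, -0.100237), k4 = (-0.024730, -0.101669); V <- V + (h/6)(k1 + 2k2 + 2k3 + k4): V^p = -0.2857, V^q = 0.9042


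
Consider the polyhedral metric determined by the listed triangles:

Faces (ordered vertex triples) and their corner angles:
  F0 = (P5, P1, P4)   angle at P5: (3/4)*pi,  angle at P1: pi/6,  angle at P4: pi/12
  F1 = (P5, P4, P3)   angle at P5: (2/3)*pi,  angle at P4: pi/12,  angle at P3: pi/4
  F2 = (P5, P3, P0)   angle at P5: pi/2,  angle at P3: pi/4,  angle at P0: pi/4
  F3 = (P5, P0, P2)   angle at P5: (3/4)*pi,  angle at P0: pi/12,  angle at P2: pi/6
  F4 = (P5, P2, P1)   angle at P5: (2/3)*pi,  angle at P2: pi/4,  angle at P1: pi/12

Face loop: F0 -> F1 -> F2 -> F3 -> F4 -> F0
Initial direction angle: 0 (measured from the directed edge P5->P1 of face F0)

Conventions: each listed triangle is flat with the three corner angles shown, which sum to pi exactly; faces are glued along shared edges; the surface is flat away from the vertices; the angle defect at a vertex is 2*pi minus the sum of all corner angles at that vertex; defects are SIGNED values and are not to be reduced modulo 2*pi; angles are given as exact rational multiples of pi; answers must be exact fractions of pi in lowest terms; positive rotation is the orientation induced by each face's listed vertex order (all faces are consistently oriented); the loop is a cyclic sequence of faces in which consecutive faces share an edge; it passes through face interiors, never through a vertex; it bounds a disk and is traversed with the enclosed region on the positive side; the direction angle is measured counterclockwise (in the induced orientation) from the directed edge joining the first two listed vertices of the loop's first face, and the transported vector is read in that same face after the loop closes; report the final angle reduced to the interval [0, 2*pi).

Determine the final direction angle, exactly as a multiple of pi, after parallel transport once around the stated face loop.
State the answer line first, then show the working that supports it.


Answer: final direction angle = (2/3)*pi

enclosed vertex P5: corner angles sum to (10/3)*pi, defect = 2*pi - (10/3)*pi = (-4/3)*pi
by Gauss-Bonnet the loop rotates the vector by the enclosed defect sum (positive orientation, mod 2*pi)
final angle = 0 - (4/3)*pi = (2/3)*pi (mod 2*pi)


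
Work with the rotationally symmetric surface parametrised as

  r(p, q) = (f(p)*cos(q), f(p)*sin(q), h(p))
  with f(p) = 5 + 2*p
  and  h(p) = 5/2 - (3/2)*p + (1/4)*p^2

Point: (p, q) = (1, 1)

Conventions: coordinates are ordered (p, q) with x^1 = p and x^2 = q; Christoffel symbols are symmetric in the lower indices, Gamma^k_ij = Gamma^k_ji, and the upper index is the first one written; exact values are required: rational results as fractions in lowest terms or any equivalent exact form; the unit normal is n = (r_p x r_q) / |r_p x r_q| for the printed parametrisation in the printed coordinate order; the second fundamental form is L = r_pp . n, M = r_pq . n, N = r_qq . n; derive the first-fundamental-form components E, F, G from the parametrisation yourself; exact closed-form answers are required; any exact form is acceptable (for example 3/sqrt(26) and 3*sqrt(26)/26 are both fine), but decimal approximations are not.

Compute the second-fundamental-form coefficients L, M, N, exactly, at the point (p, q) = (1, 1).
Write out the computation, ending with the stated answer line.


f = 7, f' = 2, f'' = 0, h' = -1, h'' = 1/2
E = 5, F = 0, G = 49; answer radicand W^2 = 5
unnormalised second-form numerators: l = 1, m = 0, n = -7; L = l/sqrt(5), and similarly M = m/sqrt(W^2), N = n/sqrt(W^2)

Answer: L = sqrt(5)/5, M = 0, N = -7*sqrt(5)/5


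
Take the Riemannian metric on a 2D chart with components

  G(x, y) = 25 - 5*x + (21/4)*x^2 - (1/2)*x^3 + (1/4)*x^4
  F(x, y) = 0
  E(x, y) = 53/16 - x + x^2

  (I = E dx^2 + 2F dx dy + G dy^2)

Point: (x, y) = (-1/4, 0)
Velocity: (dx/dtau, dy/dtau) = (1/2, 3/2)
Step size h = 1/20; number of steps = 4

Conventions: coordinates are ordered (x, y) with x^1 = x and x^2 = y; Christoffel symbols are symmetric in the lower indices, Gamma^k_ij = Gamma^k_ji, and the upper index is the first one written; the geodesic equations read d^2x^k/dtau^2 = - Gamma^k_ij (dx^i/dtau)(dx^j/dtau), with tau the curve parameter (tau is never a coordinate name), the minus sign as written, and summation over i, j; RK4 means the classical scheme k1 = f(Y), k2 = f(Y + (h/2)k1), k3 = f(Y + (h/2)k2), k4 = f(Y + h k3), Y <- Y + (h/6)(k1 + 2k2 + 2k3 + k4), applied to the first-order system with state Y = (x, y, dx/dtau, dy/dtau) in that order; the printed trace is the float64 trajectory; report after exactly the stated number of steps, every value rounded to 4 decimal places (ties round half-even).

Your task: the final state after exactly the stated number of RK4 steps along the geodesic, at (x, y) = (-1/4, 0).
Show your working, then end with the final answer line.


f(Y) = (dx/dtau, dy/dtau, -Gamma^x_ij Y'^i Y'^j, -Gamma^y_ij Y'^i Y'^j) with the Gammas evaluated at the stage position; h = 0.050000; intermediate values shown to 6 dp
step 0: x = -0.2500, y = 0.0000, dx/dtau = 0.5000, dy/dtau = 1.5000
step 1:
  k1: at (x, y) = (-0.250000, 0.000000), (dx/dtau, dy/dtau) = (0.500000, 1.500000); Gamma_xxx = -0.206897, Gamma_xxy = 0.000000, Gamma_xyy = 1.066810, Gamma_yxx = 0.000000, Gamma_yxy = -0.145455, Gamma_yyy = 0.000000; k1 = (0.500000, 1.500000, -2.348599, 0.218182)
  k2: at (x, y) = (-0.237500, 0.037500), (dx/dtau, dy/dtau) = (0.441285, 1.505455); Gamma_xxx = -0.204497, Gamma_xxy = 0.000000, Gamma_xyy = 1.052538, Gamma_yxx = 0.000000, Gamma_yxy = -0.143289, Gamma_yyy = 0.000000; k2 = (0.441285, 1.505455, -2.345642, 0.190383)
  k3: at (x, y) = (-0.238968, 0.037636), (dx/dtau, dy/dtau) = (0.441359, 1.504760); Gamma_xxx = -0.204781, Gamma_xxy = 0.000000, Gamma_xyy = 1.054221, Gamma_yxx = 0.000000, Gamma_yxy = -0.143544, Gamma_yyy = 0.000000; k3 = (0.441359, 1.504760, -2.347183, 0.190666)
  k4: at (x, y) = (-0.227932, 0.075238), (dx/dtau, dy/dtau) = (0.382641, 1.509533); Gamma_xxx = -0.202632, Gamma_xxy = 0.000000, Gamma_xyy = 1.041517, Gamma_yxx = 0.000000, Gamma_yxy = -0.141623, Gamma_yyy = 0.000000; k4 = (0.382641, 1.509533, -2.343626, 0.163605)
  Y <- Y + (h/6)(k1 + 2k2 + 2k3 + k4): x = -0.2279, y = 0.0752, dx/dtau = 0.3827, dy/dtau = 1.5095
step 2:
  k1: at (x, y) = (-0.227934, 0.075250), (dx/dtau, dy/dtau) = (0.382684, 1.509532); Gamma_xxx = -0.202632, Gamma_xxy = 0.000000, Gamma_xyy = 1.041519, Gamma_yxx = 0.000000, Gamma_yxy = -0.141623, Gamma_yyy = 0.000000; k1 = (0.382684, 1.509532, -2.343621, 0.163624)
  k2: at (x, y) = (-0.218367, 0.112988), (dx/dtau, dy/dtau) = (0.324094, 1.513623); Gamma_xxx = -0.200742, Gamma_xxy = 0.000000, Gamma_xyy = 1.030416, Gamma_yxx = 0.000000, Gamma_yxy = -0.139950, Gamma_yyy = 0.000000; k2 = (0.324094, 1.513623, -2.339653, 0.137307)
  k3: at (x, y) = (-0.219832, 0.113090), (dx/dtau, dy/dtau) = (0.324193, 1.512965); Gamma_xxx = -0.201033, Gamma_xxy = 0.000000, Gamma_xyy = 1.032121, Gamma_yxx = 0.000000, Gamma_yxy = -0.140207, Gamma_yyy = 0.000000; k3 = (0.324193, 1.512965, -2.341462, 0.137541)
  k4: at (x, y) = (-0.211724, 0.150898), (dx/dtau, dy/dtau) = (0.265611, 1.516409); Gamma_xxx = -0.199416, Gamma_xxy = 0.000000, Gamma_xyy = 1.022658, Gamma_yxx = 0.000000, Gamma_yxy = -0.138784, Gamma_yyy = 0.000000; k4 = (0.265611, 1.516409, -2.337530, 0.111798)
  Y <- Y + (h/6)(k1 + 2k2 + 2k3 + k4): x = -0.2117, y = 0.1509, dx/dtau = 0.2657, dy/dtau = 1.5164
step 3:
  k1: at (x, y) = (-0.211727, 0.150909), (dx/dtau, dy/dtau) = (0.265656, 1.516408); Gamma_xxx = -0.199416, Gamma_xxy = 0.000000, Gamma_xyy = 1.022661, Gamma_yxx = 0.000000, Gamma_yxy = -0.138785, Gamma_yyy = 0.000000; k1 = (0.265656, 1.516408, -2.337529, 0.111817)
  k2: at (x, y) = (-0.205085, 0.188819), (dx/dtau, dy/dtau) = (0.207218, 1.519204); Gamma_xxx = -0.198077, Gamma_xxy = 0.000000, Gamma_xyy = 1.014864, Gamma_yxx = 0.000000, Gamma_yxy = -0.137616, Gamma_yyy = 0.000000; k2 = (0.207218, 1.519204, -2.333780, 0.086645)
  k3: at (x, y) = (-0.206546, 0.188889), (dx/dtau, dy/dtau) = (0.207312, 1.518574); Gamma_xxx = -0.198373, Gamma_xxy = 0.000000, Gamma_xyy = 1.016582, Gamma_yxx = 0.000000, Gamma_yxy = -0.137873, Gamma_yyy = 0.000000; k3 = (0.207312, 1.518574, -2.335783, 0.086810)
  k4: at (x, y) = (-0.201361, 0.226838), (dx/dtau, dy/dtau) = (0.148867, 1.520749); Gamma_xxx = -0.197322, Gamma_xxy = 0.000000, Gamma_xyy = 1.010474, Gamma_yxx = 0.000000, Gamma_yxy = -0.136959, Gamma_yyy = 0.000000; k4 = (0.148867, 1.520749, -2.332528, 0.062012)
  Y <- Y + (h/6)(k1 + 2k2 + 2k3 + k4): x = -0.2014, y = 0.2268, dx/dtau = 0.1489, dy/dtau = 1.5207
step 4:
  k1: at (x, y) = (-0.201363, 0.226848), (dx/dtau, dy/dtau) = (0.148913, 1.520748); Gamma_xxx = -0.197322, Gamma_xxy = 0.000000, Gamma_xyy = 1.010477, Gamma_yxx = 0.000000, Gamma_yxy = -0.136960, Gamma_yyy = 0.000000; k1 = (0.148913, 1.520748, -2.332529, 0.062031)
  k2: at (x, y) = (-0.197641, 0.264867), (dx/dtau, dy/dtau) = (0.090600, 1.522299); Gamma_xxx = -0.196563, Gamma_xxy = 0.000000, Gamma_xyy = 1.006077, Gamma_yxx = 0.000000, Gamma_yxy = -0.136302, Gamma_yyy = 0.000000; k2 = (0.090600, 1.522299, -2.329862, 0.037597)
  k3: at (x, y) = (-0.199098, 0.264906), (dx/dtau, dy/dtau) = (0.090666, 1.521688); Gamma_xxx = -0.196860, Gamma_xxy = 0.000000, Gamma_xyy = 1.007801, Gamma_yxx = 0.000000, Gamma_yxy = -0.136559, Gamma_yyy = 0.000000; k3 = (0.090666, 1.521688, -2.331980, 0.037681)
  k4: at (x, y) = (-0.196830, 0.302933), (dx/dtau, dy/dtau) = (0.032314, 1.522632); Gamma_xxx = -0.196397, Gamma_xxy = 0.000000, Gamma_xyy = 1.005117, Gamma_yxx = 0.000000, Gamma_yxy = -0.136159, Gamma_yyy = 0.000000; k4 = (0.032314, 1.522632, -2.330066, 0.013399)
  Y <- Y + (h/6)(k1 + 2k2 + 2k3 + k4): x = -0.1968, y = 0.3029, dx/dtau = 0.0324, dy/dtau = 1.5226

Answer: x = -0.1968, y = 0.3029, dx/dtau = 0.0324, dy/dtau = 1.5226


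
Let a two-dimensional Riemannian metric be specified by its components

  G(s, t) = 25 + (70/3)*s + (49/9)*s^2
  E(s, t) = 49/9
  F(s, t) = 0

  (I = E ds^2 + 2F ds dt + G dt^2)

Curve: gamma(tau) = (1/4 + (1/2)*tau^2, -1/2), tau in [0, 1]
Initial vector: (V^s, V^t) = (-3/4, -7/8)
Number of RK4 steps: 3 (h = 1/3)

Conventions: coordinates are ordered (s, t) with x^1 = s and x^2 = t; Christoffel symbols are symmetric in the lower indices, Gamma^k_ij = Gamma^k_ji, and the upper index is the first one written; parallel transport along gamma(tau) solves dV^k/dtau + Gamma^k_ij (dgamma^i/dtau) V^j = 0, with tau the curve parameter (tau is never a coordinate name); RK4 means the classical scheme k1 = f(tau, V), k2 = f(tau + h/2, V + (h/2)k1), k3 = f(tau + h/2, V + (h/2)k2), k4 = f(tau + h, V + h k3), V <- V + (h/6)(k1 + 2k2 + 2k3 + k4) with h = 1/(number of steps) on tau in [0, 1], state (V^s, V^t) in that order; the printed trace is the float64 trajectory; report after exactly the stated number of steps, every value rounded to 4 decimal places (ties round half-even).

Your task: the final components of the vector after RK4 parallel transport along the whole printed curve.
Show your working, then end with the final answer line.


gamma'(tau) = (tau, 0); f(tau, V)^k = -Gamma^k_ij(gamma(tau)) gamma'^i(tau) V^j; h = 1/3; intermediate values shown to 6 dp
curve data and Christoffel symbols at the stage parameters:
  tau = 0.000000: gamma = (0.250000, -0.500000), gamma' = (0.000000, 0.000000); Gamma_sss = 0.000000, Gamma_sst = 0.000000, Gamma_stt = -2.392857, Gamma_tss = 0.000000, Gamma_tst = 0.417910, Gamma_ttt = 0.000000
  tau = 0.166667: gamma = (0.263889, -0.500000), gamma' = (0.166667, 0.000000); Gamma_sss = 0.000000, Gamma_sst = 0.000000, Gamma_stt = -2.406746, Gamma_tss = 0.000000, Gamma_tst = 0.415499, Gamma_ttt = 0.000000
  tau = 0.333333: gamma = (0.305556, -0.500000), gamma' = (0.333333, 0.000000); Gamma_sss = 0.000000, Gamma_sst = 0.000000, Gamma_stt = -2.448413, Gamma_tss = 0.000000, Gamma_tst = 0.408428, Gamma_ttt = 0.000000
  tau = 0.500000: gamma = (0.375000, -0.500000), gamma' = (0.500000, 0.000000); Gamma_sss = 0.000000, Gamma_sst = 0.000000, Gamma_stt = -2.517857, Gamma_tss = 0.000000, Gamma_tst = 0.397163, Gamma_ttt = 0.000000
  tau = 0.666667: gamma = (0.472222, -0.500000), gamma' = (0.666667, 0.000000); Gamma_sss = 0.000000, Gamma_sst = 0.000000, Gamma_stt = -2.615079, Gamma_tss = 0.000000, Gamma_tst = 0.382398, Gamma_ttt = 0.000000
  tau = 0.833333: gamma = (0.597222, -0.500000), gamma' = (0.833333, 0.000000); Gamma_sss = 0.000000, Gamma_sst = 0.000000, Gamma_stt = -2.740079, Gamma_tss = 0.000000, Gamma_tst = 0.364953, Gamma_ttt = 0.000000
  tau = 1.000000: gamma = (0.750000, -0.500000), gamma' = (1.000000, 0.000000); Gamma_sss = 0.000000, Gamma_sst = 0.000000, Gamma_stt = -2.892857, Gamma_tss = 0.000000, Gamma_tst = 0.345679, Gamma_ttt = 0.000000
step 0: V^s = -0.7500, V^t = -0.8750
step 1: k1 = (0.000000, 0.000000), k2 = (0.000000, 0.060594), k3 = (0.000000, 0.059894), k4 = (0.000000, 0.116407); V <- V + (h/6)(k1 + 2k2 + 2k3 + k4): V^s = -0.7500, V^t = -0.8551
step 2: k1 = (0.000000, 0.116422), k2 = (0.000000, 0.165963), k3 = (0.000000, 0.164323), k4 = (0.000000, 0.204040); V <- V + (h/6)(k1 + 2k2 + 2k3 + k4): V^s = -0.7500, V^t = -0.8006
step 3: k1 = (0.000000, 0.204109), k2 = (0.000000, 0.233152), k3 = (0.000000, 0.231680), k4 = (0.000000, 0.250070); V <- V + (h/6)(k1 + 2k2 + 2k3 + k4): V^s = -0.7500, V^t = -0.7238

Answer: V^s = -0.7500, V^t = -0.7238


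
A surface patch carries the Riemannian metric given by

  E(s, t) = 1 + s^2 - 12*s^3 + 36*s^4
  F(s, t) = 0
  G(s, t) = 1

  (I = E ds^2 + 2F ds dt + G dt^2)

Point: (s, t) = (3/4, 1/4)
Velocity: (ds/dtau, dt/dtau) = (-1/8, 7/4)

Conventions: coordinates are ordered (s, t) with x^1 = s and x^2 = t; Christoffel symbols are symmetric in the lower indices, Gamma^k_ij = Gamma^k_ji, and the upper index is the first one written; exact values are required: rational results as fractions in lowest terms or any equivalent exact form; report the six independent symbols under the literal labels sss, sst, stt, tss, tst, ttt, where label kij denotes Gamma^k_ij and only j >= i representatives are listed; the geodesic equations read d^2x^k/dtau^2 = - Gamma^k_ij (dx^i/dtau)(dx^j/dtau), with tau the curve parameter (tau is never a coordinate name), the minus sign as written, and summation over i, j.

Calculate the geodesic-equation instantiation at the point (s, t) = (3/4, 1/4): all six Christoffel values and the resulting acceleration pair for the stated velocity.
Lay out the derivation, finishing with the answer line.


E = 505/64, F = 0, G = 1 at the point
E_s = 42, E_t = 0, F_s = 0, F_t = 0, G_s = 0, G_t = 0
EG - F^2 = 505/64;  g^inv = (64/505) * [[1, 0], [0, 505/64]]
first-kind symbols [ij,l] = (1/2)(d_i g_jl + d_j g_il - d_l g_ij): [ss,s] = E_s/2 = 21, [ss,t] = F_s - E_t/2 = 0, [st,s] = E_t/2 = 0, [st,t] = G_s/2 = 0, [tt,s] = F_t - G_s/2 = 0, [tt,t] = G_t/2 = 0
Gamma^s_ij = (G*[ij,s] - F*[ij,t])/(EG - F^2), Gamma^t_ij = (E*[ij,t] - F*[ij,s])/(EG - F^2)
Gamma_sss = 1344/505, Gamma_sst = 0, Gamma_stt = 0, Gamma_tss = 0, Gamma_tst = 0, Gamma_ttt = 0
d^2s/dtau^2 = -(Gamma_sss*(-1/8)^2 + 2*Gamma_sst*(-1/8)*(7/4) + Gamma_stt*(7/4)^2) = -21/505
d^2t/dtau^2 = -(Gamma_tss*(-1/8)^2 + 2*Gamma_tst*(-1/8)*(7/4) + Gamma_ttt*(7/4)^2) = 0

Answer: Gamma_sss = 1344/505, Gamma_sst = 0, Gamma_stt = 0, Gamma_tss = 0, Gamma_tst = 0, Gamma_ttt = 0; accelerations (d^2s/dtau^2, d^2t/dtau^2) = (-21/505, 0)


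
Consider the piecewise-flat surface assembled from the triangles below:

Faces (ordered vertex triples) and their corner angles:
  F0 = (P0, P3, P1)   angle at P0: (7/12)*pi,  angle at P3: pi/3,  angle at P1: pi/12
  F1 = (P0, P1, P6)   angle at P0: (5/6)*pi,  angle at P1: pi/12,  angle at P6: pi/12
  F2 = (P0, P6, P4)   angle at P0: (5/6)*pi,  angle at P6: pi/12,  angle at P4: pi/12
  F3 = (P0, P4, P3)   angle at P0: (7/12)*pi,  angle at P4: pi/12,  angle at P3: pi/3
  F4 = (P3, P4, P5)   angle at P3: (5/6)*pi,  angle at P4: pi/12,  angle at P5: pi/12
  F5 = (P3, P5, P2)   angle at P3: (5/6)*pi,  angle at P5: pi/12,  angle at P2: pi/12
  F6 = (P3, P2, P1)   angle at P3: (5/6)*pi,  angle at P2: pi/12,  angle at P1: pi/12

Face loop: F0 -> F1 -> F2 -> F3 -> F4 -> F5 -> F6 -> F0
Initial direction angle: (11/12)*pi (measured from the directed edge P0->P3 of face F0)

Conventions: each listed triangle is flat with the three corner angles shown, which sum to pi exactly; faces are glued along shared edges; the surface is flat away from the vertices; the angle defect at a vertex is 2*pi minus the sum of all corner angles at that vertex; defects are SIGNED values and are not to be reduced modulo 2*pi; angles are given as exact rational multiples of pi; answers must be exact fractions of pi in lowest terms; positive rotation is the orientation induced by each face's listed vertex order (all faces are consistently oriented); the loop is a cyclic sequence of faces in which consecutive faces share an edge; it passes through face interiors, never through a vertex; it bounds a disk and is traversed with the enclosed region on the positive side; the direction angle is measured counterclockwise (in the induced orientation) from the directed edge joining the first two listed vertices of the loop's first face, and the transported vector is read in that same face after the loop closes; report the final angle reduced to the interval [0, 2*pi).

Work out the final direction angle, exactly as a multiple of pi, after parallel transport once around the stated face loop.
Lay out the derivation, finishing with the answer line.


enclosed vertex P0: corner angles sum to (17/6)*pi, defect = 2*pi - (17/6)*pi = (-5/6)*pi
enclosed vertex P3: corner angles sum to (19/6)*pi, defect = 2*pi - (19/6)*pi = (-7/6)*pi
transport around the loop rotates by the sum of enclosed defects; add to the initial angle mod 2*pi
final angle = (11/12)*pi - 2*pi = (11/12)*pi (mod 2*pi)

Answer: final direction angle = (11/12)*pi


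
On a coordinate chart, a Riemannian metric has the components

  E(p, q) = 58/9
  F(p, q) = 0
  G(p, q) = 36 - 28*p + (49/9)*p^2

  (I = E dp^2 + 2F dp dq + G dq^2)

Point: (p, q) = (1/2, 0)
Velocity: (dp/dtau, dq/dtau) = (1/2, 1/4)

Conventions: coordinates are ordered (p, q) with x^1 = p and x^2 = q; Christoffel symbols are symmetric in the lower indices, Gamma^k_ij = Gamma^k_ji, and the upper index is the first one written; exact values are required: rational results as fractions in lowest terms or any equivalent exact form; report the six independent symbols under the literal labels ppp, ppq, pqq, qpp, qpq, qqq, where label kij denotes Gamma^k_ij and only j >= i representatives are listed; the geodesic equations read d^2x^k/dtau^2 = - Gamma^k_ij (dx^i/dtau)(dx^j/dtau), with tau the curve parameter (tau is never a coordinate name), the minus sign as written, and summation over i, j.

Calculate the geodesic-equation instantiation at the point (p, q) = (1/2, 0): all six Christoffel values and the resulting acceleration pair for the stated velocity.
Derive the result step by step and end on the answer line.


E = 58/9, F = 0, G = 841/36 at the point
E_p = 0, E_q = 0, F_p = 0, F_q = 0, G_p = -203/9, G_q = 0
EG - F^2 = 24389/162;  g^inv = (162/24389) * [[841/36, 0], [0, 58/9]]
first-kind symbols [ij,l] = (1/2)(d_i g_jl + d_j g_il - d_l g_ij): [pp,p] = E_p/2 = 0, [pp,q] = F_p - E_q/2 = 0, [pq,p] = E_q/2 = 0, [pq,q] = G_p/2 = -203/18, [qq,p] = F_q - G_p/2 = 203/18, [qq,q] = G_q/2 = 0
Gamma^p_ij = (G*[ij,p] - F*[ij,q])/(EG - F^2), Gamma^q_ij = (E*[ij,q] - F*[ij,p])/(EG - F^2)
Gamma_ppp = 0, Gamma_ppq = 0, Gamma_pqq = 7/4, Gamma_qpp = 0, Gamma_qpq = -14/29, Gamma_qqq = 0
d^2p/dtau^2 = -(Gamma_ppp*(1/2)^2 + 2*Gamma_ppq*(1/2)*(1/4) + Gamma_pqq*(1/4)^2) = -7/64
d^2q/dtau^2 = -(Gamma_qpp*(1/2)^2 + 2*Gamma_qpq*(1/2)*(1/4) + Gamma_qqq*(1/4)^2) = 7/58

Answer: Gamma_ppp = 0, Gamma_ppq = 0, Gamma_pqq = 7/4, Gamma_qpp = 0, Gamma_qpq = -14/29, Gamma_qqq = 0; accelerations (d^2p/dtau^2, d^2q/dtau^2) = (-7/64, 7/58)


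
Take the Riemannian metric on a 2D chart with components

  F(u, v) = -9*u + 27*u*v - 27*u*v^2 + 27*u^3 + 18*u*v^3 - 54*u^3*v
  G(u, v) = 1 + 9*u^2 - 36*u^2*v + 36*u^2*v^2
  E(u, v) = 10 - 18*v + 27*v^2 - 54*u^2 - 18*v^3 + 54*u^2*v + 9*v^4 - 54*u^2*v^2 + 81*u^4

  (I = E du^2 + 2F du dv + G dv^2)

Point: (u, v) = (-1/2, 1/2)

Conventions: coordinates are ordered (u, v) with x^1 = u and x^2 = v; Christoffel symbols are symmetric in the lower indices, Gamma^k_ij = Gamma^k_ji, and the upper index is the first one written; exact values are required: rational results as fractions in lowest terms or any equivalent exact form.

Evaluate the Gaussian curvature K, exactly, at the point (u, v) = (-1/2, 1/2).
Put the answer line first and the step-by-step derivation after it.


Answer: K = -27

E = 1, F = 0, G = 1, EG - F^2 = 1 at the point
E_u = 0, E_v = 0, F_u = 0, F_v = 0, G_u = 0, G_v = 0
E_vv = 0, F_uv = -27, G_uu = 0
K follows from Brioschi's formula, (det M1 - det M2)/(EG - F^2)^2.
M1 = [[-E_vv/2 + F_uv - G_uu/2, E_u/2, F_u - E_v/2], [F_v - G_u/2, E, F], [G_v/2, F, G]] = [[-27, 0, 0], [0, 1, 0], [0, 0, 1]]; det M1 = -27
M2 = [[0, E_v/2, G_u/2], [E_v/2, E, F], [G_u/2, F, G]] = [[0, 0, 0], [0, 1, 0], [0, 0, 1]]; det M2 = 0
det M1 - det M2 = -27; K = -27 / (1)^2 = -27


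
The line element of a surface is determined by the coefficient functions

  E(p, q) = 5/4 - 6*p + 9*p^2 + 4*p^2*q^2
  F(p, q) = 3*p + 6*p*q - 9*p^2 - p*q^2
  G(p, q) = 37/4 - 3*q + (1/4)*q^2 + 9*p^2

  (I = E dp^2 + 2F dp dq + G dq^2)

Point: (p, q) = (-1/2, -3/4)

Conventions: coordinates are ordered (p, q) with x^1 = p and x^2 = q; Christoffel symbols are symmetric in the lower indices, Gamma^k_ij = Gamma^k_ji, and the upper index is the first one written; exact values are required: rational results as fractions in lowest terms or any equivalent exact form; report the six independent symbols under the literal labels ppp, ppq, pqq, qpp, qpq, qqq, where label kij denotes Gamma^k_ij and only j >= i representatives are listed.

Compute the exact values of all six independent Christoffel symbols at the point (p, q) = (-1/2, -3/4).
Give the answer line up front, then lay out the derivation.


Answer: Gamma_ppp = -14136/12367, Gamma_ppq = -4071/24734, Gamma_pqq = 4281/49468, Gamma_qpp = 5604/12367, Gamma_qpq = -4185/12367, Gamma_qqq = -2817/24734

E = 113/16, F = -39/32, G = 889/64 at the point
E_p = -69/4, E_q = -3/2, F_p = 111/16, F_q = -15/4, G_p = -9, G_q = -27/8
EG - F^2 = 12367/128;  g^inv = (128/12367) * [[889/64, 39/32], [39/32, 113/16]]
first-kind symbols [ij,l] = (1/2)(d_i g_jl + d_j g_il - d_l g_ij): [pp,p] = E_p/2 = -69/8, [pp,q] = F_p - E_q/2 = 123/16, [pq,p] = E_q/2 = -3/4, [pq,q] = G_p/2 = -9/2, [qq,p] = F_q - G_p/2 = 3/4, [qq,q] = G_q/2 = -27/16
Gamma^p_ij = (G*[ij,p] - F*[ij,q])/(EG - F^2), Gamma^q_ij = (E*[ij,q] - F*[ij,p])/(EG - F^2)


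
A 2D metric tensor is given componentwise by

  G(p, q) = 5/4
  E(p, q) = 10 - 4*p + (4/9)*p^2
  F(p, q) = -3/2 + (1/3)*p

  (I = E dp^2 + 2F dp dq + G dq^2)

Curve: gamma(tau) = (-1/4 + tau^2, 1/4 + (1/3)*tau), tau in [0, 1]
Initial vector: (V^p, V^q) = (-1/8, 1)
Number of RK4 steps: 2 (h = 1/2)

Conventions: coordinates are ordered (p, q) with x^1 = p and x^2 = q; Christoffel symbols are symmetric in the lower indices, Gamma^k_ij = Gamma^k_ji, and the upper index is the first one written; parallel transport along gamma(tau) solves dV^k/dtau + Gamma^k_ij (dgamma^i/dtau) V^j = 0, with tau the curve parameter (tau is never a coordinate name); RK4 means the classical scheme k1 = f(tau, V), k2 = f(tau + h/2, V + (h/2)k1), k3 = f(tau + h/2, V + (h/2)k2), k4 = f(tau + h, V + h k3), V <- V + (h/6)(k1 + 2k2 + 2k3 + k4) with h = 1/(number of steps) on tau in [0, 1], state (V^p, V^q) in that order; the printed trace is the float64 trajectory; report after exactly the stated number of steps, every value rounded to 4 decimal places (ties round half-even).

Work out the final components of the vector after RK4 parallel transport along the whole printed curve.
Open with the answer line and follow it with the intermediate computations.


Answer: V^p = -0.1533, V^q = 1.0051

gamma'(tau) = (2*tau, 1/3); f(tau, V)^k = -Gamma^k_ij(gamma(tau)) gamma'^i(tau) V^j; h = 1/2; intermediate values shown to 6 dp
curve data and Christoffel symbols at the stage parameters:
  tau = 0.000000: gamma = (-0.250000, 0.250000), gamma' = (0.000000, 0.333333); Gamma_ppp = -0.187192, Gamma_ppq = 0.000000, Gamma_pqq = 0.000000, Gamma_qpp = 0.029557, Gamma_qpq = 0.000000, Gamma_qqq = 0.000000
  tau = 0.250000: gamma = (-0.187500, 0.333333), gamma' = (0.500000, 0.333333); Gamma_ppp = -0.189125, Gamma_ppq = 0.000000, Gamma_pqq = 0.000000, Gamma_qpp = 0.030260, Gamma_qpq = 0.000000, Gamma_qqq = 0.000000
  tau = 0.500000: gamma = (0.000000, 0.416667), gamma' = (1.000000, 0.333333); Gamma_ppp = -0.195122, Gamma_ppq = 0.000000, Gamma_pqq = 0.000000, Gamma_qpp = 0.032520, Gamma_qpq = 0.000000, Gamma_qqq = 0.000000
  tau = 0.750000: gamma = (0.312500, 0.500000), gamma' = (1.500000, 0.333333); Gamma_ppp = -0.205798, Gamma_ppq = 0.000000, Gamma_pqq = 0.000000, Gamma_qpp = 0.036859, Gamma_qpq = 0.000000, Gamma_qqq = 0.000000
  tau = 1.000000: gamma = (0.750000, 0.583333), gamma' = (2.000000, 0.333333); Gamma_ppp = -0.222222, Gamma_ppq = 0.000000, Gamma_pqq = 0.000000, Gamma_qpp = 0.044444, Gamma_qpq = 0.000000, Gamma_qqq = 0.000000
step 0: V^p = -0.1250, V^q = 1.0000
step 1: k1 = (0.000000, 0.000000), k2 = (-0.011820, 0.001891), k3 = (-0.012100, 0.001936), k4 = (-0.025571, 0.004262); V <- V + (h/6)(k1 + 2k2 + 2k3 + k4): V^p = -0.1311, V^q = 1.0010
step 2: k1 = (-0.025584, 0.004264), k2 = (-0.042450, 0.007603), k3 = (-0.043752, 0.007836), k4 = (-0.067997, 0.013599); V <- V + (h/6)(k1 + 2k2 + 2k3 + k4): V^p = -0.1533, V^q = 1.0051


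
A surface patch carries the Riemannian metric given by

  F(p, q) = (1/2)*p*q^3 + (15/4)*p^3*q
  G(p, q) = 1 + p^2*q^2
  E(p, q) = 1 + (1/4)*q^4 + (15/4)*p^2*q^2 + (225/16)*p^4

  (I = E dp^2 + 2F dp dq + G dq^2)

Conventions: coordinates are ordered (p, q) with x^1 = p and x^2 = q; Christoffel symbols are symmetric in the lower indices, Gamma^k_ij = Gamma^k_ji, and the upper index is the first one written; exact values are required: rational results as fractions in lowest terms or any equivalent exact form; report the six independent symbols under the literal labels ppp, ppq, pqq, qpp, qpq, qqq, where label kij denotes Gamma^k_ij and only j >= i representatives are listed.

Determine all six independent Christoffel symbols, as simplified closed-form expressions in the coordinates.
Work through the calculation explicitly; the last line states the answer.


E = 1 + (1/4)*q^4 + (15/4)*p^2*q^2 + (225/16)*p^4; F = (1/2)*p*q^3 + (15/4)*p^3*q; G = 1 + p^2*q^2
Gamma^k_ij = (1/2) g^{kl} (d_i g_jl + d_j g_il - d_l g_ij), with g^inv = (1/(EG-F^2)) [[G, -F], [-F, E]]
first partials: E_p = (15/2)*p*q^2 + (225/4)*p^3, E_q = q^3 + (15/2)*p^2*q, F_p = (1/2)*q^3 + (45/4)*p^2*q, F_q = (3/2)*p*q^2 + (15/4)*p^3, G_p = 2*p*q^2, G_q = 2*p^2*q
D = EG - F^2 = 1 + (1/4)*q^4 + (19/4)*p^2*q^2 + (225/16)*p^4
expanded: Gamma^p_pp = (G E_p - 2F F_p + F E_q)/(2D), Gamma^p_pq = (G E_q - F G_p)/(2D), Gamma^p_qq = (2G F_q - G G_p - F G_q)/(2D), Gamma^q_pp = (2E F_p - E E_q - F E_p)/(2D), Gamma^q_pq = (E G_p - F E_q)/(2D), Gamma^q_qq = (E G_q - 2F F_q + F G_p)/(2D); substitute and cancel common factors

Answer: Gamma_ppp = (450*p^3 + 60*p*q^2)/(225*p^4 + 76*p^2*q^2 + 4*q^4 + 16), Gamma_ppq = (60*p^2*q + 8*q^3)/(225*p^4 + 76*p^2*q^2 + 4*q^4 + 16), Gamma_pqq = (60*p^3 + 8*p*q^2)/(225*p^4 + 76*p^2*q^2 + 4*q^4 + 16), Gamma_qpp = 120*p^2*q/(225*p^4 + 76*p^2*q^2 + 4*q^4 + 16), Gamma_qpq = 16*p*q^2/(225*p^4 + 76*p^2*q^2 + 4*q^4 + 16), Gamma_qqq = 16*p^2*q/(225*p^4 + 76*p^2*q^2 + 4*q^4 + 16)
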